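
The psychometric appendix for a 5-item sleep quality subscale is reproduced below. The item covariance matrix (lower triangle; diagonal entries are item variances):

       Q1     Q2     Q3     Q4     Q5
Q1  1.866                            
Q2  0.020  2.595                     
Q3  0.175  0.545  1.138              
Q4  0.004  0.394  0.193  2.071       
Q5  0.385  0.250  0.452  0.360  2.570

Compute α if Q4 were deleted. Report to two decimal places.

Remaining items: Q1, Q2, Q3, Q5 (k = 4).
Σσ²ᵢ = 1.866 + 2.595 + 1.138 + 2.570 = 8.169
σ²_total = 8.169 + 2 × 1.827 = 11.823
α (item deleted) = (4/3)·(1 − 8.169/11.823) = 0.41

α = 0.41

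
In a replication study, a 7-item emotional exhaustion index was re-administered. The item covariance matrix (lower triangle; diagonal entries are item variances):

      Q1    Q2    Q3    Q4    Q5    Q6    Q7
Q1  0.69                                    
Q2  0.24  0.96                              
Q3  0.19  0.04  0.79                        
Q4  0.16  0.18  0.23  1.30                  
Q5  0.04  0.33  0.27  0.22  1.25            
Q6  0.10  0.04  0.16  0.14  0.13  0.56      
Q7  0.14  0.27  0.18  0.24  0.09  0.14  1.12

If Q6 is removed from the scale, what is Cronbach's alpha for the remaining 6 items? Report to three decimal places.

Cronbach's alpha = 0.576

Remaining items: Q1, Q2, Q3, Q4, Q5, Q7 (k = 6).
sum of item variances = 0.69 + 0.96 + 0.79 + 1.30 + 1.25 + 1.12 = 6.11
σ²_total = 6.11 + 2 × 2.82 = 11.75
α (item deleted) = (6/5)·(1 − 6.11/11.75) = 0.576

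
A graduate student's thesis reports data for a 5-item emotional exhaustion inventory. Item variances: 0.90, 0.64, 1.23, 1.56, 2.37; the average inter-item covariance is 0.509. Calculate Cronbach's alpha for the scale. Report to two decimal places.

α = 0.75

sum of item variances = 0.90 + 0.64 + 1.23 + 1.56 + 2.37 = 6.70
Sum of the 10 distinct covariances = 10 × 0.509 = 5.090
σ²_T = sum of item variances + 2·Σcov = 6.70 + 2 × 5.090 = 16.880
α = (5/4)·(1 − 6.70/16.880) = 0.75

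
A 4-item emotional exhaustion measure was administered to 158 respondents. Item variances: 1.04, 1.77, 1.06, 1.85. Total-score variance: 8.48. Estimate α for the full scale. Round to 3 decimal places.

sum of item variances = 1.04 + 1.77 + 1.06 + 1.85 = 5.72
α = (k/(k−1))·(1 − sum of item variances/σ²_T) = (4/3)·(1 − 5.72/8.48) = 0.434

α = 0.434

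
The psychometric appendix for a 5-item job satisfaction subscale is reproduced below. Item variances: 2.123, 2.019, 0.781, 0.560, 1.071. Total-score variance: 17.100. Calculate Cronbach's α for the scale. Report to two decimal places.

α = 0.77

sum of item variances = 2.123 + 2.019 + 0.781 + 0.560 + 1.071 = 6.554
α = (k/(k−1))·(1 − sum of item variances/Var(T)) = (5/4)·(1 − 6.554/17.100) = 0.77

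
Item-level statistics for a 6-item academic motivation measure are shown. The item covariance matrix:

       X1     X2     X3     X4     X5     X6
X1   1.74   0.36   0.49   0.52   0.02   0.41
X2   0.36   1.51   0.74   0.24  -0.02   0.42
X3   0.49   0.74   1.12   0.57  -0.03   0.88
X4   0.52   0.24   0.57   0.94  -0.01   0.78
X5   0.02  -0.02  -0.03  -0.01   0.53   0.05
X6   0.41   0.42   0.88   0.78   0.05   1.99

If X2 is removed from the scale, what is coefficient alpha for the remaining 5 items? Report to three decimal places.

coefficient alpha = 0.673

Remaining items: X1, X3, X4, X5, X6 (k = 5).
Σσᵢ² = 1.74 + 1.12 + 0.94 + 0.53 + 1.99 = 6.32
σ²_total = 6.32 + 2 × 3.68 = 13.68
α (item deleted) = (5/4)·(1 − 6.32/13.68) = 0.673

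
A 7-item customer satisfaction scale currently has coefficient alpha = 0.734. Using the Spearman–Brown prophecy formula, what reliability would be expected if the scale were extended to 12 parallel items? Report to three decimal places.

Length factor m = 12/7 = 1.7143
α' = m·α / (1 + (m−1)·α)
   = 12/7 × 0.734 / (1 + (12/7 − 1) × 0.734)
   = 1.2583 / 1.5243 = 0.825

predicted reliability = 0.825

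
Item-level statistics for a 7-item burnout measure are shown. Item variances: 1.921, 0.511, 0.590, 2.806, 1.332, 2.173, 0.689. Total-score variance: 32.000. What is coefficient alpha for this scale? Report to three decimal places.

Σσ²ᵢ = 1.921 + 0.511 + 0.590 + 2.806 + 1.332 + 2.173 + 0.689 = 10.022
α = (k/(k−1))·(1 − Σσ²ᵢ/σ²_T) = (7/6)·(1 − 10.022/32.000) = 0.801

coefficient alpha = 0.801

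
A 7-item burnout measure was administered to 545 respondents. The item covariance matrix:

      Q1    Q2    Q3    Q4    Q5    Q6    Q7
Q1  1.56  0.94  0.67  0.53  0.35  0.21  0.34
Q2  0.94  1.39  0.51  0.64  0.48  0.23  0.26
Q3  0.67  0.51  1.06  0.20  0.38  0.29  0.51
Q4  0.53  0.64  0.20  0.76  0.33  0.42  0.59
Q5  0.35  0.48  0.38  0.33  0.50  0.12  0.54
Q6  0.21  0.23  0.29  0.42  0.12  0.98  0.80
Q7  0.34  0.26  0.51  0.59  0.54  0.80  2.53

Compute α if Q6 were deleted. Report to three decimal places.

Remaining items: Q1, Q2, Q3, Q4, Q5, Q7 (k = 6).
ΣVar(i) = 1.56 + 1.39 + 1.06 + 0.76 + 0.50 + 2.53 = 7.80
total variance = 7.80 + 2 × 7.27 = 22.34
α (item deleted) = (6/5)·(1 − 7.80/22.34) = 0.781

α = 0.781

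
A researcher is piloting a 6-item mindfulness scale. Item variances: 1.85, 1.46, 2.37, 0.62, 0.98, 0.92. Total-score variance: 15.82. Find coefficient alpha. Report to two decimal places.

ΣVar(i) = 1.85 + 1.46 + 2.37 + 0.62 + 0.98 + 0.92 = 8.20
α = (k/(k−1))·(1 − ΣVar(i)/σ²_T) = (6/5)·(1 − 8.20/15.82) = 0.58

coefficient alpha = 0.58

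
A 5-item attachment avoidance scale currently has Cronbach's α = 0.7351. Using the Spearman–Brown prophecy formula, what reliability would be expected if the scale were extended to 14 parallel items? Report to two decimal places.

predicted reliability = 0.89

Length factor m = 14/5 = 2.8000
α' = m·α / (1 + (m−1)·α)
   = 14/5 × 0.7351 / (1 + (14/5 − 1) × 0.7351)
   = 2.0583 / 2.3232 = 0.89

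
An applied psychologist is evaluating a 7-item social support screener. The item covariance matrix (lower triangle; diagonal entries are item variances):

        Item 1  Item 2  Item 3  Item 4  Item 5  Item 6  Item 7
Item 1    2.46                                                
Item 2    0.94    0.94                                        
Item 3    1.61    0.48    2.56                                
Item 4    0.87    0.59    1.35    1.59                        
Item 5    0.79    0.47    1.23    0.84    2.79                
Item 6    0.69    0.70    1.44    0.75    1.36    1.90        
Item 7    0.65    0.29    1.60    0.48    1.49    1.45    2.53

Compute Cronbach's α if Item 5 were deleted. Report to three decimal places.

Remaining items: Item 1, Item 2, Item 3, Item 4, Item 6, Item 7 (k = 6).
sum of item variances = 2.46 + 0.94 + 2.56 + 1.59 + 1.90 + 2.53 = 11.98
Var(T) = 11.98 + 2 × 13.89 = 39.76
α (item deleted) = (6/5)·(1 − 11.98/39.76) = 0.838

Cronbach's α = 0.838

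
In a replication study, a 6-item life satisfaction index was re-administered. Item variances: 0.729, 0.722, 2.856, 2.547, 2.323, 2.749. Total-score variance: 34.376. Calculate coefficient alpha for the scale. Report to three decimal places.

sum of item variances = 0.729 + 0.722 + 2.856 + 2.547 + 2.323 + 2.749 = 11.926
α = (k/(k−1))·(1 − sum of item variances/σ²_T) = (6/5)·(1 − 11.926/34.376) = 0.784

α = 0.784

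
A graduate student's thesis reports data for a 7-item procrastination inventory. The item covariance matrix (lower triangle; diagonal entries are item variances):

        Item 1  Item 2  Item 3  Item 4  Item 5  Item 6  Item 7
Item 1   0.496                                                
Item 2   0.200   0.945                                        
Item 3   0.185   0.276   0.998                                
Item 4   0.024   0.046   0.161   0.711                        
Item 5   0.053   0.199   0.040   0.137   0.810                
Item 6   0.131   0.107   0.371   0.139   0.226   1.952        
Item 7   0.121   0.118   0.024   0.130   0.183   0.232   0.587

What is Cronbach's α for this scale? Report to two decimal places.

α = 0.57

Σσᵢ² = 0.496 + 0.945 + 0.998 + 0.711 + 0.810 + 1.952 + 0.587 = 6.499
Σ_{i<j} σ_ij = 3.103
σ²_T = 6.499 + 2 × 3.103 = 12.705
α = (k/(k−1))·(1 − Σσᵢ²/σ²_T) = (7/6)·(1 − 6.499/12.705) = 0.57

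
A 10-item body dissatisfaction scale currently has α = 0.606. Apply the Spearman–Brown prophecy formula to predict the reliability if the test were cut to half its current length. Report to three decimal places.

predicted reliability = 0.435

Length factor m = 1/2
α' = m·α / (1 − (1−m)·α)
   = 1/2 × 0.606 / (1 − (1 − 1/2) × 0.606)
   = 0.3030 / 0.6970 = 0.435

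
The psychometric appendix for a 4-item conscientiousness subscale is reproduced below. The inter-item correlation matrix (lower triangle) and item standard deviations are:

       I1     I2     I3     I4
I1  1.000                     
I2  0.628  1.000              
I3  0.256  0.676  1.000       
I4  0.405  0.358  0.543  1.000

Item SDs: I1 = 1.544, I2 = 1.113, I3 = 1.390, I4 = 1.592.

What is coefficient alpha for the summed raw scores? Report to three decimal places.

Σσ²ᵢ = 1.544² + 1.113² + 1.390² + 1.592² = 8.0893
Covariances σ_ij = r_ij · s_i · s_j:
  σ(I1,I2) = 0.628 × 1.544 × 1.113 = 1.0792
  σ(I1,I3) = 0.256 × 1.544 × 1.390 = 0.5494
  σ(I1,I4) = 0.405 × 1.544 × 1.592 = 0.9955
  σ(I2,I3) = 0.676 × 1.113 × 1.390 = 1.0458
  σ(I2,I4) = 0.358 × 1.113 × 1.592 = 0.6343
  σ(I3,I4) = 0.543 × 1.390 × 1.592 = 1.2016
σ²_T = Σσ²ᵢ + 2·Σσ_ij = 8.0893 + 2 × 5.5058 = 19.1009
α = (4/3)·(1 − 8.0893/19.1009) = 0.769

coefficient alpha = 0.769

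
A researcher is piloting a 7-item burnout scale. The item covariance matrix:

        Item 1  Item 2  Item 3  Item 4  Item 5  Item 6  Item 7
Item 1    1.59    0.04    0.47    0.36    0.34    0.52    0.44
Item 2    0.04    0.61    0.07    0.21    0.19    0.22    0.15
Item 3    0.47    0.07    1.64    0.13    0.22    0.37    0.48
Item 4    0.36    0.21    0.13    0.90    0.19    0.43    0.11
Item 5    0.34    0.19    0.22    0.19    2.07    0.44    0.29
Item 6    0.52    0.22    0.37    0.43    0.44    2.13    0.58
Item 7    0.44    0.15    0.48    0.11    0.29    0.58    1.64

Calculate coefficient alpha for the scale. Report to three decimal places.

α = 0.632

Σσᵢ² = 1.59 + 0.61 + 1.64 + 0.90 + 2.07 + 2.13 + 1.64 = 10.58
Sum of off-diagonal covariances = 6.25
σ²_T = 10.58 + 2 × 6.25 = 23.08
α = (k/(k−1))·(1 − Σσᵢ²/σ²_T) = (7/6)·(1 − 10.58/23.08) = 0.632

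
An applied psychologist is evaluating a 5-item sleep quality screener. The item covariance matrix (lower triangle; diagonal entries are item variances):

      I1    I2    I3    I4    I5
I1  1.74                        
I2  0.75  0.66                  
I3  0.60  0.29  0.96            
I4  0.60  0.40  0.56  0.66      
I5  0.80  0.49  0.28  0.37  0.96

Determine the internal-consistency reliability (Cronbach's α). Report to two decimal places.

Cronbach's α = 0.84

sum of item variances = 1.74 + 0.66 + 0.96 + 0.66 + 0.96 = 4.98
Σ_{i<j} σ_ij = 5.14
σ²_T = 4.98 + 2 × 5.14 = 15.26
α = (k/(k−1))·(1 − sum of item variances/σ²_T) = (5/4)·(1 − 4.98/15.26) = 0.84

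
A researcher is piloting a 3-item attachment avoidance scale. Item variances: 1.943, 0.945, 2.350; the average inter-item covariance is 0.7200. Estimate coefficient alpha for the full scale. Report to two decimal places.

Σσᵢ² = 1.943 + 0.945 + 2.350 = 5.238
Sum of the 3 distinct covariances = 3 × 0.7200 = 2.1600
σ²_total = Σσᵢ² + 2·Σcov = 5.238 + 2 × 2.1600 = 9.5580
α = (3/2)·(1 − 5.238/9.5580) = 0.68

coefficient alpha = 0.68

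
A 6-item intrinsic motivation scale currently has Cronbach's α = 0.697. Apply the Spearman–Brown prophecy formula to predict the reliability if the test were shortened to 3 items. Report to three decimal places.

Length factor m = 3/6 = 0.5000
α' = m·α / (1 − (1−m)·α)
   = 3/6 × 0.697 / (1 − (1 − 3/6) × 0.697)
   = 0.3485 / 0.6515 = 0.535

predicted reliability = 0.535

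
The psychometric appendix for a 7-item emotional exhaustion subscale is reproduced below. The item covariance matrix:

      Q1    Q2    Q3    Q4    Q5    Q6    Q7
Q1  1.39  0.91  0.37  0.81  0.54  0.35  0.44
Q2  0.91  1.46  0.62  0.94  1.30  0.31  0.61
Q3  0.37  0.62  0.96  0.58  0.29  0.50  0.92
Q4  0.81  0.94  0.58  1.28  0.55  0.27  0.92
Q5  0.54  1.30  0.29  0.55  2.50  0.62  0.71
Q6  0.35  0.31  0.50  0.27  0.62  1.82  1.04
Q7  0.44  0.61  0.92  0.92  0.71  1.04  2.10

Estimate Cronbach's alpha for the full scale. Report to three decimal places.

Σσ²ᵢ = 1.39 + 1.46 + 0.96 + 1.28 + 2.50 + 1.82 + 2.10 = 11.51
Sum of off-diagonal covariances = 13.60
Var(T) = 11.51 + 2 × 13.60 = 38.71
α = (k/(k−1))·(1 − Σσ²ᵢ/Var(T)) = (7/6)·(1 − 11.51/38.71) = 0.820

α = 0.820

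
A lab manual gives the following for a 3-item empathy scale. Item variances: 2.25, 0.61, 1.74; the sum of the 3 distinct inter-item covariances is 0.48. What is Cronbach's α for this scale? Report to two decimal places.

Σσᵢ² = 2.25 + 0.61 + 1.74 = 4.60
Sum of distinct covariances = 0.48
total variance = Σσᵢ² + 2·Σcov = 4.60 + 2 × 0.48 = 5.56
α = (3/2)·(1 − 4.60/5.56) = 0.26

α = 0.26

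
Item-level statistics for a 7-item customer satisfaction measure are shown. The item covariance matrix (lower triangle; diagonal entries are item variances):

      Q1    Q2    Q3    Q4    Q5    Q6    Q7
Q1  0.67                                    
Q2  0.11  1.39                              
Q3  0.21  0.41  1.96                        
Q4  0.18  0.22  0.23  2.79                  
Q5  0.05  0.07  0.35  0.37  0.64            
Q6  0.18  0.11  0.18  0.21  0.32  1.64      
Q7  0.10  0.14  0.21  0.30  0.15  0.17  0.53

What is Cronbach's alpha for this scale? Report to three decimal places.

Σσ²ᵢ = 0.67 + 1.39 + 1.96 + 2.79 + 0.64 + 1.64 + 0.53 = 9.62
Sum of off-diagonal covariances = 4.27
σ²_total = 9.62 + 2 × 4.27 = 18.16
α = (k/(k−1))·(1 − Σσ²ᵢ/σ²_total) = (7/6)·(1 − 9.62/18.16) = 0.549

Cronbach's alpha = 0.549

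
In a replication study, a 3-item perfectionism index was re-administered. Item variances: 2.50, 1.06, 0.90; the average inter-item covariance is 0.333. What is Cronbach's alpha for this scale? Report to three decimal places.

Cronbach's alpha = 0.464

sum of item variances = 2.50 + 1.06 + 0.90 = 4.46
Sum of the 3 distinct covariances = 3 × 0.333 = 0.999
σ²_total = sum of item variances + 2·Σcov = 4.46 + 2 × 0.999 = 6.458
α = (3/2)·(1 − 4.46/6.458) = 0.464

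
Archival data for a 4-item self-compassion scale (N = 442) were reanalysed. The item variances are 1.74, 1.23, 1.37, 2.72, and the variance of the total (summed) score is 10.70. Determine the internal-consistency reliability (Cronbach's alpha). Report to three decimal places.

α = 0.454

Σσᵢ² = 1.74 + 1.23 + 1.37 + 2.72 = 7.06
α = (k/(k−1))·(1 − Σσᵢ²/σ²_total) = (4/3)·(1 − 7.06/10.70) = 0.454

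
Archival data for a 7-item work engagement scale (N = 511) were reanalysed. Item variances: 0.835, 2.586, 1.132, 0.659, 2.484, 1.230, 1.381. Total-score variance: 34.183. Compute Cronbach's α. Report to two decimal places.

Cronbach's α = 0.81

Σσ²ᵢ = 0.835 + 2.586 + 1.132 + 0.659 + 2.484 + 1.230 + 1.381 = 10.307
α = (k/(k−1))·(1 − Σσ²ᵢ/σ²_T) = (7/6)·(1 − 10.307/34.183) = 0.81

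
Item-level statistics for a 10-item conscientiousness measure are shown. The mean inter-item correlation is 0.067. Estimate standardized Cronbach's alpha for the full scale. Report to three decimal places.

Standardized α = k·r̄ / (1 + (k−1)·r̄) = 10 × 0.067 / (1 + 9 × 0.067)
  = 0.6700 / 1.6030 = 0.418

standardized Cronbach's alpha = 0.418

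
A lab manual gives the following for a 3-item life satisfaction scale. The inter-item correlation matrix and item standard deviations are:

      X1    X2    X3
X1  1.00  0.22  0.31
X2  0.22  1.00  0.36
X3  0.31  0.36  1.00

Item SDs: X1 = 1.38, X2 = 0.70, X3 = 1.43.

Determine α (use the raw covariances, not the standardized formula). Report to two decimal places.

Σσ²ᵢ = 1.38² + 0.70² + 1.43² = 4.4393
Covariances σ_ij = r_ij · s_i · s_j:
  σ(X1,X2) = 0.22 × 1.38 × 0.70 = 0.2125
  σ(X1,X3) = 0.31 × 1.38 × 1.43 = 0.6118
  σ(X2,X3) = 0.36 × 0.70 × 1.43 = 0.3604
σ²_T = Σσ²ᵢ + 2·Σσ_ij = 4.4393 + 2 × 1.1847 = 6.8087
α = (3/2)·(1 − 4.4393/6.8087) = 0.52

α = 0.52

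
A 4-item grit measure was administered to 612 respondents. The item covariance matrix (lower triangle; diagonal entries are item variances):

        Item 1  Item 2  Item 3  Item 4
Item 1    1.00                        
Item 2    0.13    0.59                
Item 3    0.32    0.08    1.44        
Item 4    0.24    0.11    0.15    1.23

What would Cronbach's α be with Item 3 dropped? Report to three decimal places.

Remaining items: Item 1, Item 2, Item 4 (k = 3).
Σσ²ᵢ = 1.00 + 0.59 + 1.23 = 2.82
total variance = 2.82 + 2 × 0.48 = 3.78
α (item deleted) = (3/2)·(1 − 2.82/3.78) = 0.381

Cronbach's α = 0.381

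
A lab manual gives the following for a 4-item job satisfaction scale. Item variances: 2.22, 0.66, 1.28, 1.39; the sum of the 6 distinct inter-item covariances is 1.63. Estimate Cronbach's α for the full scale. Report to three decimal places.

sum of item variances = 2.22 + 0.66 + 1.28 + 1.39 = 5.55
Sum of distinct covariances = 1.63
total variance = sum of item variances + 2·Σcov = 5.55 + 2 × 1.63 = 8.81
α = (4/3)·(1 − 5.55/8.81) = 0.493

Cronbach's α = 0.493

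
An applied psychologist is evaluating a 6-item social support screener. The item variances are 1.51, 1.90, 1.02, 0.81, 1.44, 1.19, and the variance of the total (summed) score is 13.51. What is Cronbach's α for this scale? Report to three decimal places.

sum of item variances = 1.51 + 1.90 + 1.02 + 0.81 + 1.44 + 1.19 = 7.87
α = (k/(k−1))·(1 − sum of item variances/σ²_T) = (6/5)·(1 − 7.87/13.51) = 0.501

α = 0.501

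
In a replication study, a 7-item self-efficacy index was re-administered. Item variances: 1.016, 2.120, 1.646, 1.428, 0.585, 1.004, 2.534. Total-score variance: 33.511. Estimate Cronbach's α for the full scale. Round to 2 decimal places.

sum of item variances = 1.016 + 2.120 + 1.646 + 1.428 + 0.585 + 1.004 + 2.534 = 10.333
α = (k/(k−1))·(1 − sum of item variances/σ²_total) = (7/6)·(1 − 10.333/33.511) = 0.81

Cronbach's α = 0.81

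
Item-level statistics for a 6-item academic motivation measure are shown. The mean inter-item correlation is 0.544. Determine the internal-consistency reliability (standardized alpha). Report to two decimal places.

Standardized α = k·r̄ / (1 + (k−1)·r̄) = 6 × 0.544 / (1 + 5 × 0.544)
  = 3.2640 / 3.7200 = 0.88

standardized alpha = 0.88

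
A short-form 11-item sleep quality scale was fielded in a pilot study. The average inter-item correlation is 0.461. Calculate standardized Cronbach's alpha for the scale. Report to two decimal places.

Standardized α = k·r̄ / (1 + (k−1)·r̄) = 11 × 0.461 / (1 + 10 × 0.461)
  = 5.0710 / 5.6100 = 0.90

α = 0.90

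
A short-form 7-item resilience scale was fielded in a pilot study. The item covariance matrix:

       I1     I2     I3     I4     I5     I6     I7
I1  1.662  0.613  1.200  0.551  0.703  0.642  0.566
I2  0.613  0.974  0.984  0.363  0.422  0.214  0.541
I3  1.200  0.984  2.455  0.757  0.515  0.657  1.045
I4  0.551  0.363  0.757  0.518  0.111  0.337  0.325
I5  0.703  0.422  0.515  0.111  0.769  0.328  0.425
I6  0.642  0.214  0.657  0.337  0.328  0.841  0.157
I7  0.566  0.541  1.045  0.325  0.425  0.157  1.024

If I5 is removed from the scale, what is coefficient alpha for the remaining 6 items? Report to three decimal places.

α = 0.847

Remaining items: I1, I2, I3, I4, I6, I7 (k = 6).
Σσ²ᵢ = 1.662 + 0.974 + 2.455 + 0.518 + 0.841 + 1.024 = 7.474
σ²_total = 7.474 + 2 × 8.952 = 25.378
α (item deleted) = (6/5)·(1 − 7.474/25.378) = 0.847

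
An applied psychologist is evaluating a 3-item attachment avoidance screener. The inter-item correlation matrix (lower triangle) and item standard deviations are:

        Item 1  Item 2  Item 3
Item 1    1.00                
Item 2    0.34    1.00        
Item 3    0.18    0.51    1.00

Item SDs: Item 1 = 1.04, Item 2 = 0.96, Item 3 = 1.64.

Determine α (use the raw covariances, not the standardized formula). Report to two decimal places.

α = 0.57

Σσ²ᵢ = 1.04² + 0.96² + 1.64² = 4.6928
Covariances σ_ij = r_ij · s_i · s_j:
  σ(Item 1,Item 2) = 0.34 × 1.04 × 0.96 = 0.3395
  σ(Item 1,Item 3) = 0.18 × 1.04 × 1.64 = 0.3070
  σ(Item 2,Item 3) = 0.51 × 0.96 × 1.64 = 0.8029
σ²_T = Σσ²ᵢ + 2·Σσ_ij = 4.6928 + 2 × 1.4494 = 7.5916
α = (3/2)·(1 − 4.6928/7.5916) = 0.57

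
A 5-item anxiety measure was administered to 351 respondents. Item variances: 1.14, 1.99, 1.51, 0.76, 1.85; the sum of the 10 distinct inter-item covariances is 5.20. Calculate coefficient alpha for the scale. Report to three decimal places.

coefficient alpha = 0.737

Σσ²ᵢ = 1.14 + 1.99 + 1.51 + 0.76 + 1.85 = 7.25
Sum of distinct covariances = 5.20
σ²_total = Σσ²ᵢ + 2·Σcov = 7.25 + 2 × 5.20 = 17.65
α = (5/4)·(1 − 7.25/17.65) = 0.737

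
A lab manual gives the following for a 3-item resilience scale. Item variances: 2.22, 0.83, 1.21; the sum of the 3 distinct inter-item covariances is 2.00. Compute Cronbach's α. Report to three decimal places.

Cronbach's α = 0.726

ΣVar(i) = 2.22 + 0.83 + 1.21 = 4.26
Sum of distinct covariances = 2.00
σ²_total = ΣVar(i) + 2·Σcov = 4.26 + 2 × 2.00 = 8.26
α = (3/2)·(1 − 4.26/8.26) = 0.726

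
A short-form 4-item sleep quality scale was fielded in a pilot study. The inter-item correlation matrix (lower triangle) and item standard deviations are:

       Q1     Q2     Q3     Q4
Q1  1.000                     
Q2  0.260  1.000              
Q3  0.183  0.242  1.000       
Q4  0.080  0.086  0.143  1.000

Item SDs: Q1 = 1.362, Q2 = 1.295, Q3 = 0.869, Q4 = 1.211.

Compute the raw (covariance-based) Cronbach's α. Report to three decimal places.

Σσ²ᵢ = 1.362² + 1.295² + 0.869² + 1.211² = 5.7538
Covariances σ_ij = r_ij · s_i · s_j:
  σ(Q1,Q2) = 0.260 × 1.362 × 1.295 = 0.4586
  σ(Q1,Q3) = 0.183 × 1.362 × 0.869 = 0.2166
  σ(Q1,Q4) = 0.080 × 1.362 × 1.211 = 0.1320
  σ(Q2,Q3) = 0.242 × 1.295 × 0.869 = 0.2723
  σ(Q2,Q4) = 0.086 × 1.295 × 1.211 = 0.1349
  σ(Q3,Q4) = 0.143 × 0.869 × 1.211 = 0.1505
σ²_T = Σσ²ᵢ + 2·Σσ_ij = 5.7538 + 2 × 1.3649 = 8.4836
α = (4/3)·(1 − 5.7538/8.4836) = 0.429

Cronbach's α = 0.429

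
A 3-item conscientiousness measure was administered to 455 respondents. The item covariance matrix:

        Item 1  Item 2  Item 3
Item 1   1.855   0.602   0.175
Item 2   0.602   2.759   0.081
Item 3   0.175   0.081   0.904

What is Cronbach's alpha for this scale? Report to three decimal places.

Σσ²ᵢ = 1.855 + 2.759 + 0.904 = 5.518
Sum of the distinct covariances = 0.858
Var(T) = 5.518 + 2 × 0.858 = 7.234
α = (k/(k−1))·(1 − Σσ²ᵢ/Var(T)) = (3/2)·(1 − 5.518/7.234) = 0.356

Cronbach's alpha = 0.356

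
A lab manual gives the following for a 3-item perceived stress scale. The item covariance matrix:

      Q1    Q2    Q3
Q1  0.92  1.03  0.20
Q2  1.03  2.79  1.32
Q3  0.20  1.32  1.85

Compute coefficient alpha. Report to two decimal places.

coefficient alpha = 0.72

Σσ²ᵢ = 0.92 + 2.79 + 1.85 = 5.56
Σ_{i<j} σ_ij = 2.55
Var(T) = 5.56 + 2 × 2.55 = 10.66
α = (k/(k−1))·(1 − Σσ²ᵢ/Var(T)) = (3/2)·(1 − 5.56/10.66) = 0.72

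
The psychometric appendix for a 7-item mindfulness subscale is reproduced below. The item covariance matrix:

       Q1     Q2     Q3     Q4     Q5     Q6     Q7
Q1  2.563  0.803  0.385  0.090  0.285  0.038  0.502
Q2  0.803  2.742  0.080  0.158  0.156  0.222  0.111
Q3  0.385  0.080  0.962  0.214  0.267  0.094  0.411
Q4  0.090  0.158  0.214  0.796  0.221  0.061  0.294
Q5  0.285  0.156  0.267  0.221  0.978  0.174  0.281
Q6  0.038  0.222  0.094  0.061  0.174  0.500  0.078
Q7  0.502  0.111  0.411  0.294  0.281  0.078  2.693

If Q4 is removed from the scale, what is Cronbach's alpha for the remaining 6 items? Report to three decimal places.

Remaining items: Q1, Q2, Q3, Q5, Q6, Q7 (k = 6).
Σσ²ᵢ = 2.563 + 2.742 + 0.962 + 0.978 + 0.500 + 2.693 = 10.438
total variance = 10.438 + 2 × 3.887 = 18.212
α (item deleted) = (6/5)·(1 − 10.438/18.212) = 0.512

Cronbach's alpha = 0.512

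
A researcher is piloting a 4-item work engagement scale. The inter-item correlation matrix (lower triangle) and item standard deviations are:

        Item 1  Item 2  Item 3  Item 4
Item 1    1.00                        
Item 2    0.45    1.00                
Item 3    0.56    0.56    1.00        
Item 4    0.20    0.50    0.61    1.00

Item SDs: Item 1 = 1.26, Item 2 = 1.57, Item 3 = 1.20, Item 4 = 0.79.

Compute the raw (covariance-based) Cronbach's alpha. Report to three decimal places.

α = 0.771

Σσ²ᵢ = 1.26² + 1.57² + 1.20² + 0.79² = 6.1166
Covariances σ_ij = r_ij · s_i · s_j:
  σ(Item 1,Item 2) = 0.45 × 1.26 × 1.57 = 0.8902
  σ(Item 1,Item 3) = 0.56 × 1.26 × 1.20 = 0.8467
  σ(Item 1,Item 4) = 0.20 × 1.26 × 0.79 = 0.1991
  σ(Item 2,Item 3) = 0.56 × 1.57 × 1.20 = 1.0550
  σ(Item 2,Item 4) = 0.50 × 1.57 × 0.79 = 0.6202
  σ(Item 3,Item 4) = 0.61 × 1.20 × 0.79 = 0.5783
σ²_T = Σσ²ᵢ + 2·Σσ_ij = 6.1166 + 2 × 4.1895 = 14.4956
α = (4/3)·(1 − 6.1166/14.4956) = 0.771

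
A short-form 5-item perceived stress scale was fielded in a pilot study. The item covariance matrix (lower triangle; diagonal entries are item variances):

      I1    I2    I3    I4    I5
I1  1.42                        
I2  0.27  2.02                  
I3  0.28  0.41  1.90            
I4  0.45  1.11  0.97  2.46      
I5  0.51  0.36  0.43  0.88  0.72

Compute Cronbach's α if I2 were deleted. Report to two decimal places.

α = 0.69

Remaining items: I1, I3, I4, I5 (k = 4).
Σσ²ᵢ = 1.42 + 1.90 + 2.46 + 0.72 = 6.50
total variance = 6.50 + 2 × 3.52 = 13.54
α (item deleted) = (4/3)·(1 − 6.50/13.54) = 0.69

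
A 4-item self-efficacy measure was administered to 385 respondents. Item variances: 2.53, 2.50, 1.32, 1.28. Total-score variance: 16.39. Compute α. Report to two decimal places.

α = 0.71

ΣVar(i) = 2.53 + 2.50 + 1.32 + 1.28 = 7.63
α = (k/(k−1))·(1 − ΣVar(i)/Var(T)) = (4/3)·(1 − 7.63/16.39) = 0.71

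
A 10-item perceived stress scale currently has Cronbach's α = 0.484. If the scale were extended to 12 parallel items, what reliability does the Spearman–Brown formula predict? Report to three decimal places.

Length factor m = 12/10 = 1.2000
α' = m·α / (1 + (m−1)·α)
   = 12/10 × 0.484 / (1 + (12/10 − 1) × 0.484)
   = 0.5808 / 1.0968 = 0.530

predicted reliability = 0.530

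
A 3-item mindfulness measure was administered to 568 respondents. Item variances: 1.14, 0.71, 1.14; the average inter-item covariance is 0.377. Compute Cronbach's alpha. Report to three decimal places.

Cronbach's alpha = 0.646

Σσ²ᵢ = 1.14 + 0.71 + 1.14 = 2.99
Sum of the 3 distinct covariances = 3 × 0.377 = 1.131
σ²_T = Σσ²ᵢ + 2·Σcov = 2.99 + 2 × 1.131 = 5.252
α = (3/2)·(1 − 2.99/5.252) = 0.646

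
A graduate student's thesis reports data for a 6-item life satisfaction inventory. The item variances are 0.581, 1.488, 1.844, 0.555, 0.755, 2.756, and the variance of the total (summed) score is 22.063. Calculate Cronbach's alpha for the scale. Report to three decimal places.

sum of item variances = 0.581 + 1.488 + 1.844 + 0.555 + 0.755 + 2.756 = 7.979
α = (k/(k−1))·(1 − sum of item variances/σ²_total) = (6/5)·(1 − 7.979/22.063) = 0.766

Cronbach's alpha = 0.766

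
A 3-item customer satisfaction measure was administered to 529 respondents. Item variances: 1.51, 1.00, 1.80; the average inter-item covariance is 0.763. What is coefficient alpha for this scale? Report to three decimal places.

sum of item variances = 1.51 + 1.00 + 1.80 = 4.31
Sum of the 3 distinct covariances = 3 × 0.763 = 2.289
Var(T) = sum of item variances + 2·Σcov = 4.31 + 2 × 2.289 = 8.888
α = (3/2)·(1 − 4.31/8.888) = 0.773

coefficient alpha = 0.773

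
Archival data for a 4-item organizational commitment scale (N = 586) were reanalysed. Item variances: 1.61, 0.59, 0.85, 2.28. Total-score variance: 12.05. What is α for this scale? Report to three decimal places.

α = 0.744

ΣVar(i) = 1.61 + 0.59 + 0.85 + 2.28 = 5.33
α = (k/(k−1))·(1 − ΣVar(i)/Var(T)) = (4/3)·(1 − 5.33/12.05) = 0.744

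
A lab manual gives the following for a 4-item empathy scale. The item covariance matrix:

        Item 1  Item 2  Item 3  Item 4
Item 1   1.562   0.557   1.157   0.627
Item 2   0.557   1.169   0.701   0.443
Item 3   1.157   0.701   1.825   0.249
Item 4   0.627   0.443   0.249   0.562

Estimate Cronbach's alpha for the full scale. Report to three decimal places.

Cronbach's alpha = 0.791

sum of item variances = 1.562 + 1.169 + 1.825 + 0.562 = 5.118
Σ_{i<j} σ_ij = 3.734
σ²_total = 5.118 + 2 × 3.734 = 12.586
α = (k/(k−1))·(1 − sum of item variances/σ²_total) = (4/3)·(1 − 5.118/12.586) = 0.791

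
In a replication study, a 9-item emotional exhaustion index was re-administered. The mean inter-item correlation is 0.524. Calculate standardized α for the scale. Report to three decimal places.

standardized α = 0.908

Standardized α = k·r̄ / (1 + (k−1)·r̄) = 9 × 0.524 / (1 + 8 × 0.524)
  = 4.7160 / 5.1920 = 0.908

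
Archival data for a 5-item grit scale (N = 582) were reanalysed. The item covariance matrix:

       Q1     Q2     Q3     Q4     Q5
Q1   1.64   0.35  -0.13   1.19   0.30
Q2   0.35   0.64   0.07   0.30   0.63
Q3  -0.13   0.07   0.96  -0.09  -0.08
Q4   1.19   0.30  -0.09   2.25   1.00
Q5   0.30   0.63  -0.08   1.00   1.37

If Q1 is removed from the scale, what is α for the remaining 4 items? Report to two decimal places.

α = 0.55

Remaining items: Q2, Q3, Q4, Q5 (k = 4).
sum of item variances = 0.64 + 0.96 + 2.25 + 1.37 = 5.22
σ²_total = 5.22 + 2 × 1.83 = 8.88
α (item deleted) = (4/3)·(1 − 5.22/8.88) = 0.55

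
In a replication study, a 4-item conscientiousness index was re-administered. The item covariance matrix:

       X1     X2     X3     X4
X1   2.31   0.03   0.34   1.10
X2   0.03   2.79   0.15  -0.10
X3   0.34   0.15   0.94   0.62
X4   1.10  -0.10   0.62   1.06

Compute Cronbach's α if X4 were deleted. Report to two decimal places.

Remaining items: X1, X2, X3 (k = 3).
Σσ²ᵢ = 2.31 + 2.79 + 0.94 = 6.04
σ²_T = 6.04 + 2 × 0.52 = 7.08
α (item deleted) = (3/2)·(1 − 6.04/7.08) = 0.22

Cronbach's α = 0.22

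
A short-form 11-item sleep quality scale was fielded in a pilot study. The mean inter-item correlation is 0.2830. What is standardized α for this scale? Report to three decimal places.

Standardized α = k·r̄ / (1 + (k−1)·r̄) = 11 × 0.2830 / (1 + 10 × 0.2830)
  = 3.1130 / 3.8300 = 0.813

α = 0.813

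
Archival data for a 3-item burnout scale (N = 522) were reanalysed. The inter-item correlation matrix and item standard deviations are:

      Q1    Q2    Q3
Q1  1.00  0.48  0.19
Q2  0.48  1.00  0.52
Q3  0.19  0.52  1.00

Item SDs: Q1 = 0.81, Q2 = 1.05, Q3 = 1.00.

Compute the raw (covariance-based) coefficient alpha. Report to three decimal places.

coefficient alpha = 0.668

Σσ²ᵢ = 0.81² + 1.05² + 1.00² = 2.7586
Covariances σ_ij = r_ij · s_i · s_j:
  σ(Q1,Q2) = 0.48 × 0.81 × 1.05 = 0.4082
  σ(Q1,Q3) = 0.19 × 0.81 × 1.00 = 0.1539
  σ(Q2,Q3) = 0.52 × 1.05 × 1.00 = 0.5460
σ²_T = Σσ²ᵢ + 2·Σσ_ij = 2.7586 + 2 × 1.1081 = 4.9748
α = (3/2)·(1 − 2.7586/4.9748) = 0.668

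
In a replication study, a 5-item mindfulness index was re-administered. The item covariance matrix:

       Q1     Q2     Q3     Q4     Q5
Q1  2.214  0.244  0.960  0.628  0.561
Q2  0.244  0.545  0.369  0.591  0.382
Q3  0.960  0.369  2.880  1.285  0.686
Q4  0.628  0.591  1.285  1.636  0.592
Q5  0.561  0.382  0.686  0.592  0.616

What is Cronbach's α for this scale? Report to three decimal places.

Cronbach's α = 0.769

ΣVar(i) = 2.214 + 0.545 + 2.880 + 1.636 + 0.616 = 7.891
Sum of off-diagonal covariances = 6.298
σ²_T = 7.891 + 2 × 6.298 = 20.487
α = (k/(k−1))·(1 − ΣVar(i)/σ²_T) = (5/4)·(1 − 7.891/20.487) = 0.769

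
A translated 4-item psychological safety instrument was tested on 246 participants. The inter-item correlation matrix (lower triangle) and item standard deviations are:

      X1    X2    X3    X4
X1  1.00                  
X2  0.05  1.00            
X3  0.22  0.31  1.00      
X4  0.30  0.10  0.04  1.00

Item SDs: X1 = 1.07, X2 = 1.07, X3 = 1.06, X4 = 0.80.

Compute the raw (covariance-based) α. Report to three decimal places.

Σσ²ᵢ = 1.07² + 1.07² + 1.06² + 0.80² = 4.0534
Covariances σ_ij = r_ij · s_i · s_j:
  σ(X1,X2) = 0.05 × 1.07 × 1.07 = 0.0572
  σ(X1,X3) = 0.22 × 1.07 × 1.06 = 0.2495
  σ(X1,X4) = 0.30 × 1.07 × 0.80 = 0.2568
  σ(X2,X3) = 0.31 × 1.07 × 1.06 = 0.3516
  σ(X2,X4) = 0.10 × 1.07 × 0.80 = 0.0856
  σ(X3,X4) = 0.04 × 1.06 × 0.80 = 0.0339
σ²_T = Σσ²ᵢ + 2·Σσ_ij = 4.0534 + 2 × 1.0346 = 6.1226
α = (4/3)·(1 − 4.0534/6.1226) = 0.451

α = 0.451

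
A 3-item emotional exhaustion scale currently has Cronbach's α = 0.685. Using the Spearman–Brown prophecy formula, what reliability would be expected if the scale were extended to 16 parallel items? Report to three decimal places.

predicted reliability = 0.921

Length factor m = 16/3 = 5.3333
α' = m·α / (1 + (m−1)·α)
   = 16/3 × 0.685 / (1 + (16/3 − 1) × 0.685)
   = 3.6533 / 3.9683 = 0.921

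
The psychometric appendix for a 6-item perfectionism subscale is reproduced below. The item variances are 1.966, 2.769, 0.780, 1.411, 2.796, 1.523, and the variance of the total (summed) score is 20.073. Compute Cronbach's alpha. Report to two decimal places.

Σσ²ᵢ = 1.966 + 2.769 + 0.780 + 1.411 + 2.796 + 1.523 = 11.245
α = (k/(k−1))·(1 − Σσ²ᵢ/Var(T)) = (6/5)·(1 − 11.245/20.073) = 0.53

Cronbach's alpha = 0.53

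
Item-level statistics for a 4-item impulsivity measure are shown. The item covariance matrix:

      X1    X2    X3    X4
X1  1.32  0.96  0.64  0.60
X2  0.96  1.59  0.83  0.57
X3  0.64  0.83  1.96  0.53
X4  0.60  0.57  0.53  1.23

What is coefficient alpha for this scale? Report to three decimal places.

coefficient alpha = 0.767

sum of item variances = 1.32 + 1.59 + 1.96 + 1.23 = 6.10
Σ_{i<j} σ_ij = 4.13
Var(T) = 6.10 + 2 × 4.13 = 14.36
α = (k/(k−1))·(1 − sum of item variances/Var(T)) = (4/3)·(1 − 6.10/14.36) = 0.767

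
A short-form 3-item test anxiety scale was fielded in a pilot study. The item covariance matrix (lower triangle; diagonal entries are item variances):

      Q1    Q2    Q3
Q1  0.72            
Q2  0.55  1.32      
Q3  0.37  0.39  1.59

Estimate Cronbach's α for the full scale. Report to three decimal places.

Cronbach's α = 0.629

Σσ²ᵢ = 0.72 + 1.32 + 1.59 = 3.63
Sum of off-diagonal covariances = 1.31
total variance = 3.63 + 2 × 1.31 = 6.25
α = (k/(k−1))·(1 − Σσ²ᵢ/total variance) = (3/2)·(1 − 3.63/6.25) = 0.629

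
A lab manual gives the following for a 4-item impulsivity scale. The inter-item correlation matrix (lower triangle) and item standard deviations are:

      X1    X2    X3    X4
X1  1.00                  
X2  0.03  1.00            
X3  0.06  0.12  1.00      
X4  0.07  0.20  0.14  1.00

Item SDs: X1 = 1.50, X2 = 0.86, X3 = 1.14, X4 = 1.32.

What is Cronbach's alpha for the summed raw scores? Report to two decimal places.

Σσ²ᵢ = 1.50² + 0.86² + 1.14² + 1.32² = 6.0316
Covariances σ_ij = r_ij · s_i · s_j:
  σ(X1,X2) = 0.03 × 1.50 × 0.86 = 0.0387
  σ(X1,X3) = 0.06 × 1.50 × 1.14 = 0.1026
  σ(X1,X4) = 0.07 × 1.50 × 1.32 = 0.1386
  σ(X2,X3) = 0.12 × 0.86 × 1.14 = 0.1176
  σ(X2,X4) = 0.20 × 0.86 × 1.32 = 0.2270
  σ(X3,X4) = 0.14 × 1.14 × 1.32 = 0.2107
σ²_T = Σσ²ᵢ + 2·Σσ_ij = 6.0316 + 2 × 0.8352 = 7.7020
α = (4/3)·(1 − 6.0316/7.7020) = 0.29

α = 0.29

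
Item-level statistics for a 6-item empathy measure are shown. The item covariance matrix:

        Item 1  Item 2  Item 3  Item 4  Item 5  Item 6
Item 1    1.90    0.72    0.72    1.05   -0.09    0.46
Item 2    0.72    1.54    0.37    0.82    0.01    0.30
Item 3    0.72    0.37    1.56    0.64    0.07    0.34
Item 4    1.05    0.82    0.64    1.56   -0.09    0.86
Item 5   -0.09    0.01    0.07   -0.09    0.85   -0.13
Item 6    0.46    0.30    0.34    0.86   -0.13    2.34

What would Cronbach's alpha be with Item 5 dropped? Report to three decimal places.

Remaining items: Item 1, Item 2, Item 3, Item 4, Item 6 (k = 5).
ΣVar(i) = 1.90 + 1.54 + 1.56 + 1.56 + 2.34 = 8.90
total variance = 8.90 + 2 × 6.28 = 21.46
α (item deleted) = (5/4)·(1 − 8.90/21.46) = 0.732

α = 0.732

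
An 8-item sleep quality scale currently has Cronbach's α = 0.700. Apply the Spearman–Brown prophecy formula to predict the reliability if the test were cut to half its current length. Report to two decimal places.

predicted reliability = 0.54

Length factor m = 1/2
α' = m·α / (1 − (1−m)·α)
   = 1/2 × 0.700 / (1 − (1 − 1/2) × 0.700)
   = 0.3500 / 0.6500 = 0.54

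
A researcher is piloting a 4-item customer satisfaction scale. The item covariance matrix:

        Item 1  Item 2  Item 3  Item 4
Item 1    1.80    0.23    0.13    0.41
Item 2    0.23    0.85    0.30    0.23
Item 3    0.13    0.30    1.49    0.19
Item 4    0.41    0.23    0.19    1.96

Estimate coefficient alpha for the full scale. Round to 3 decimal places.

α = 0.438

ΣVar(i) = 1.80 + 0.85 + 1.49 + 1.96 = 6.10
Σ_{i<j} σ_ij = 1.49
Var(T) = 6.10 + 2 × 1.49 = 9.08
α = (k/(k−1))·(1 − ΣVar(i)/Var(T)) = (4/3)·(1 − 6.10/9.08) = 0.438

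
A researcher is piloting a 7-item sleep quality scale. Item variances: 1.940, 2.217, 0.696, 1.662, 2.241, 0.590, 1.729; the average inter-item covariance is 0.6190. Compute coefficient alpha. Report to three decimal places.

Σσ²ᵢ = 1.940 + 2.217 + 0.696 + 1.662 + 2.241 + 0.590 + 1.729 = 11.075
Sum of the 21 distinct covariances = 21 × 0.6190 = 12.9990
σ²_total = Σσ²ᵢ + 2·Σcov = 11.075 + 2 × 12.9990 = 37.0730
α = (7/6)·(1 − 11.075/37.0730) = 0.818

α = 0.818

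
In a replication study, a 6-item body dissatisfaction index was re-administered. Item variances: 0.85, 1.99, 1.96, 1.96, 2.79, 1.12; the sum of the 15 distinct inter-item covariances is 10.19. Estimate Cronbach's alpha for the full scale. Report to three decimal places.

Σσ²ᵢ = 0.85 + 1.99 + 1.96 + 1.96 + 2.79 + 1.12 = 10.67
Sum of distinct covariances = 10.19
σ²_T = Σσ²ᵢ + 2·Σcov = 10.67 + 2 × 10.19 = 31.05
α = (6/5)·(1 − 10.67/31.05) = 0.788

Cronbach's alpha = 0.788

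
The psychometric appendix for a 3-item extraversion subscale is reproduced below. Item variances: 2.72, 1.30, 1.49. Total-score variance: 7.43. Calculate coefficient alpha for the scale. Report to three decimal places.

α = 0.388

sum of item variances = 2.72 + 1.30 + 1.49 = 5.51
α = (k/(k−1))·(1 − sum of item variances/σ²_total) = (3/2)·(1 − 5.51/7.43) = 0.388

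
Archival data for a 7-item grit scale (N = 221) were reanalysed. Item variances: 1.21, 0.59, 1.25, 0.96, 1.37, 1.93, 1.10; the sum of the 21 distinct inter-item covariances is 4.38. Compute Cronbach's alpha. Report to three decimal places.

Cronbach's alpha = 0.595

sum of item variances = 1.21 + 0.59 + 1.25 + 0.96 + 1.37 + 1.93 + 1.10 = 8.41
Sum of distinct covariances = 4.38
σ²_total = sum of item variances + 2·Σcov = 8.41 + 2 × 4.38 = 17.17
α = (7/6)·(1 − 8.41/17.17) = 0.595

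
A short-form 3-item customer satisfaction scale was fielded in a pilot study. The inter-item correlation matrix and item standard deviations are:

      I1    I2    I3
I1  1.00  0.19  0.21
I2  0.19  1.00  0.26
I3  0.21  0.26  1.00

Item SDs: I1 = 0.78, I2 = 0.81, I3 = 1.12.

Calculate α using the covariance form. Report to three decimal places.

Σσ²ᵢ = 0.78² + 0.81² + 1.12² = 2.5189
Covariances σ_ij = r_ij · s_i · s_j:
  σ(I1,I2) = 0.19 × 0.78 × 0.81 = 0.1200
  σ(I1,I3) = 0.21 × 0.78 × 1.12 = 0.1835
  σ(I2,I3) = 0.26 × 0.81 × 1.12 = 0.2359
σ²_T = Σσ²ᵢ + 2·Σσ_ij = 2.5189 + 2 × 0.5394 = 3.5977
α = (3/2)·(1 − 2.5189/3.5977) = 0.450

α = 0.450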